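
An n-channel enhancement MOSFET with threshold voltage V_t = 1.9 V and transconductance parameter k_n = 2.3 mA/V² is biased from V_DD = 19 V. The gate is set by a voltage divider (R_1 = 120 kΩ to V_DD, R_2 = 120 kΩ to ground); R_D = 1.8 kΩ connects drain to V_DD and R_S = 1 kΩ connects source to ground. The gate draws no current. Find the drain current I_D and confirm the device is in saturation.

V_G = V_DD·R_2/(R_1+R_2) = 19×120/240 = 9.5 V.
Assume saturation: I_D = (k_n/2)(V_GS − V_t)² with V_GS = V_G − I_D·R_S = 9.5 − 1·I_D.
Substituting gives 1.15·I_D² − 18.5·I_D + 66.4 = 0, with roots I_D = 5.43 or 10.6 mA.
The root I_D = 10.6 mA gives V_GS = -1.14 V ≤ V_t, so take I_D = 5.43 mA.
Then V_GS = 4.07 V and V_DS = V_DD − I_D(R_D+R_S) = 19 − 5.43×2.8 = 3.8 V.
Saturation requires V_DS ≥ V_GS − V_t = 2.17 V; 3.8 ≥ 2.17 ✓.

I_D ≈ 5.4 mA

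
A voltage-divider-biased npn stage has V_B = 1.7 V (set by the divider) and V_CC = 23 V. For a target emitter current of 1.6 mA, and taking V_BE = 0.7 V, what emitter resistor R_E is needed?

R_E ≈ 0.62 kΩ

V_E = V_B − V_BE = 1.7 − 0.7 = 1 V.
R_E = V_E / I_E = 1 / 1.6 = 0.625 kΩ.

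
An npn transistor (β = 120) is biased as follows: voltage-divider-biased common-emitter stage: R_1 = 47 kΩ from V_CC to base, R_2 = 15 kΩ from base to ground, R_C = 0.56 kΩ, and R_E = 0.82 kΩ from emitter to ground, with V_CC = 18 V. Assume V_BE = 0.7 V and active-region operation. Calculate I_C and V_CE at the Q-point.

I_C ≈ 4 mA, V_CE ≈ 13 V

Thevenize the base divider: V_Th = V_CC·R_2/(R_1+R_2) = 18×15/62 = 4.35 V, R_Th = R_1‖R_2 = 11.4 kΩ.
Base-emitter loop: V_Th = I_B·R_Th + V_BE + (β+1)I_B·R_E, so I_B = (4.35 − 0.7) / (11.4 + 121×0.82) = 0.033 mA.
I_C = β·I_B = 120×0.033 = 3.97 mA, and I_E = (β+1)I_B = 4 mA.
V_CE = V_CC − I_C·R_C − I_E·R_E = 18 − 3.97×0.56 − 4×0.82 = 12.5 V.
V_CE = 12.5 V > 0.2 V confirms active-region operation.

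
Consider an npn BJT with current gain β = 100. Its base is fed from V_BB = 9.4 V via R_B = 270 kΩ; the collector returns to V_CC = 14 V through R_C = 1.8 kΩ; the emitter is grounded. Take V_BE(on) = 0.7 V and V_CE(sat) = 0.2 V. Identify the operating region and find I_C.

Assume active. Base-emitter loop: I_B = (V_BB − V_BE)/R_B = (9.4 − 0.7)/270 = 0.0322 mA.
I_C = β·I_B = 100×0.0322 = 3.22 mA.
V_CE = V_CC − I_C·R_C = 14 − 3.22×1.8 = 8.2 V > V_CE(sat), so the active-region assumption holds.

active; I_C ≈ 3.2 mA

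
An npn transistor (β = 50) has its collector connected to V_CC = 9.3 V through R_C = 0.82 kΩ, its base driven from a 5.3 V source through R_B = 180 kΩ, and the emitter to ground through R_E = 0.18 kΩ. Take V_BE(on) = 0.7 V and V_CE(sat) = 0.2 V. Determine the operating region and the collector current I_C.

Assume active. Base-emitter loop: I_B = (V_BB − V_BE)/(R_B + (β+1)R_E) = (5.3 − 0.7)/(180 + 51×0.18) = 0.0243 mA.
I_C = β·I_B = 50×0.0243 = 1.22 mA.
V_CE = V_CC − I_C·R_C − I_E·R_E = 9.3 − 1.22×0.82 − 1.24×0.18 = 8.08 V > V_CE(sat), so the active-region assumption holds.

active; I_C ≈ 1.2 mA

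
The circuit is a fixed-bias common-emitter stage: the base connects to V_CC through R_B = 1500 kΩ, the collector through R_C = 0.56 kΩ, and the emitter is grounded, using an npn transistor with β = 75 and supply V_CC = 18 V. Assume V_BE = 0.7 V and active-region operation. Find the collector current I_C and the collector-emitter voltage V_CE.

I_C ≈ 0.87 mA, V_CE ≈ 18 V

Base loop: V_CC = I_B·R_B + V_BE, so I_B = (18 − 0.7)/1500 kΩ = 0.0115 mA.
In the active region I_C = β·I_B = 75 × 0.0115 = 0.865 mA.
Collector loop: V_CE = V_CC − I_C·R_C = 18 − 0.865×0.56 = 17.5 V.
Since V_CE = 17.5 V > V_CE(sat) ≈ 0.2 V, the transistor is in the active region as assumed.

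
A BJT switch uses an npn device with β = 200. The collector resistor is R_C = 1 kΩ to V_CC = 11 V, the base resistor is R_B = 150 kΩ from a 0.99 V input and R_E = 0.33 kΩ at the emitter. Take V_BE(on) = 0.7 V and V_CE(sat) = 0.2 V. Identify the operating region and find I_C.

active; I_C ≈ 0.27 mA

Assume active. Base-emitter loop: I_B = (V_BB − V_BE)/(R_B + (β+1)R_E) = (0.99 − 0.7)/(150 + 201×0.33) = 0.00134 mA.
I_C = β·I_B = 200×0.00134 = 0.268 mA.
V_CE = V_CC − I_C·R_C − I_E·R_E = 11 − 0.268×1 − 0.269×0.33 = 10.6 V > V_CE(sat), so the active-region assumption holds.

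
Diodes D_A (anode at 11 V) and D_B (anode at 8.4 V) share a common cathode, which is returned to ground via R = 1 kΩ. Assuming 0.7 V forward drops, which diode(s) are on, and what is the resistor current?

Only D_A conducts; I_R ≈ 10 mA

Assume both conduct. Then node N would need to be at both 11−0.7 = 10.3 V and 8.4−0.7 = 7.7 V, which is impossible.
Assume only D_A conducts: V_N = 11 − 0.7 = 10.3 V, so I_R = 10.3/1 = 10.3 mA.
Check D_B: its anode-to-cathode voltage is 8.4 − 10.3 = -1.9 V < 0.7 V, so it is off. The assumption is consistent.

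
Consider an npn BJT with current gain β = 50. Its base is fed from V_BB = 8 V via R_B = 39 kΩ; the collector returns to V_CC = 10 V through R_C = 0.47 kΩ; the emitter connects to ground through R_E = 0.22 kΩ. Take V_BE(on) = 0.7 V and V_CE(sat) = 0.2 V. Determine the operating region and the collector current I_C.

active; I_C ≈ 7.3 mA

Assume active. Base-emitter loop: I_B = (V_BB − V_BE)/(R_B + (β+1)R_E) = (8 − 0.7)/(39 + 51×0.22) = 0.145 mA.
I_C = β·I_B = 50×0.145 = 7.27 mA.
V_CE = V_CC − I_C·R_C − I_E·R_E = 10 − 7.27×0.47 − 7.41×0.22 = 4.95 V > V_CE(sat), so the active-region assumption holds.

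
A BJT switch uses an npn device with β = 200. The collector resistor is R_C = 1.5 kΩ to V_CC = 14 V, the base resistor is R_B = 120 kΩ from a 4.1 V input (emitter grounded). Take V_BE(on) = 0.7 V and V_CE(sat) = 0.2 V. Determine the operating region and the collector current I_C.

Assume active. Base-emitter loop: I_B = (V_BB − V_BE)/R_B = (4.1 − 0.7)/120 = 0.0283 mA.
I_C = β·I_B = 200×0.0283 = 5.67 mA.
V_CE = V_CC − I_C·R_C = 14 − 5.67×1.5 = 5.5 V > V_CE(sat), so the active-region assumption holds.

active; I_C ≈ 5.7 mA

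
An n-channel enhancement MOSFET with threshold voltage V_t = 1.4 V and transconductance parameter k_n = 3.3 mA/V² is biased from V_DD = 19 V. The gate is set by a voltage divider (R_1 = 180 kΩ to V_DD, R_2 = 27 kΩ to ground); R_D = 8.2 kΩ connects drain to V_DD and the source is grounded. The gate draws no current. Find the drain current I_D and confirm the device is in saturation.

I_D ≈ 1.9 mA

V_G = V_DD·R_2/(R_1+R_2) = 19×27/207 = 2.48 V. With the source grounded, V_GS = V_G = 2.48 V.
Assume saturation: I_D = (k_n/2)(V_GS − V_t)² = (3.3/2)×(2.48 − 1.4)² = 1.65×1.08² = 1.92 mA.
V_DS = V_DD − I_D·R_D = 19 − 1.92×8.2 = 3.27 V.
Saturation requires V_DS ≥ V_GS − V_t = 1.08 V; 3.27 ≥ 1.08 ✓.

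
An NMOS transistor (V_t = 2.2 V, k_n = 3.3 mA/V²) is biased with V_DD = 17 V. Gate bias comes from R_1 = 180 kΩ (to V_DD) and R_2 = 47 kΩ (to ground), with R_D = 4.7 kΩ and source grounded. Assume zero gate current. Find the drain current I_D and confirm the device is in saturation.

V_G = V_DD·R_2/(R_1+R_2) = 17×47/227 = 3.52 V. With the source grounded, V_GS = V_G = 3.52 V.
Assume saturation: I_D = (k_n/2)(V_GS − V_t)² = (3.3/2)×(3.52 − 2.2)² = 1.65×1.32² = 2.87 mA.
V_DS = V_DD − I_D·R_D = 17 − 2.87×4.7 = 3.49 V.
Saturation requires V_DS ≥ V_GS − V_t = 1.32 V; 3.49 ≥ 1.32 ✓.

I_D ≈ 2.9 mA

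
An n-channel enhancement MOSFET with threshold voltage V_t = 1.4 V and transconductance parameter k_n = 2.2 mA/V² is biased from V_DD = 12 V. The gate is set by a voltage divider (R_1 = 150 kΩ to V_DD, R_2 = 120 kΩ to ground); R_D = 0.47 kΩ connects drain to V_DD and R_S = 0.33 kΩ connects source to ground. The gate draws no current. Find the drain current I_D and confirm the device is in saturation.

I_D ≈ 5.3 mA

V_G = V_DD·R_2/(R_1+R_2) = 12×120/270 = 5.33 V.
Assume saturation: I_D = (k_n/2)(V_GS − V_t)² with V_GS = V_G − I_D·R_S = 5.33 − 0.33·I_D.
Substituting gives 0.12·I_D² − 3.86·I_D + 17 = 0, with roots I_D = 5.28 or 26.9 mA.
The root I_D = 26.9 mA gives V_GS = -3.55 V ≤ V_t, so take I_D = 5.28 mA.
Then V_GS = 3.59 V and V_DS = V_DD − I_D(R_D+R_S) = 12 − 5.28×0.8 = 7.78 V.
Saturation requires V_DS ≥ V_GS − V_t = 2.19 V; 7.78 ≥ 2.19 ✓.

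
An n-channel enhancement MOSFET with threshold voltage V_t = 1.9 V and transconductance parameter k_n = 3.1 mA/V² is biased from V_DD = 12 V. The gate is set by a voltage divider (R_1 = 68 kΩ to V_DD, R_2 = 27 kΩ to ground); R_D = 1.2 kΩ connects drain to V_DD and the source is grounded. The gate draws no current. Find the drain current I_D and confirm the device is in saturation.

I_D ≈ 3.5 mA

V_G = V_DD·R_2/(R_1+R_2) = 12×27/95 = 3.41 V. With the source grounded, V_GS = V_G = 3.41 V.
Assume saturation: I_D = (k_n/2)(V_GS − V_t)² = (3.1/2)×(3.41 − 1.9)² = 1.55×1.51² = 3.54 mA.
V_DS = V_DD − I_D·R_D = 12 − 3.54×1.2 = 7.76 V.
Saturation requires V_DS ≥ V_GS − V_t = 1.51 V; 7.76 ≥ 1.51 ✓.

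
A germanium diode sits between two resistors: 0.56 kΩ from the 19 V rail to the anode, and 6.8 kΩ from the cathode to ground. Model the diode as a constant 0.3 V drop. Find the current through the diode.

The two resistors are in series with the diode, so KVL gives 19 = I·0.56 + 0.3 + I·6.8.
I = (19 − 0.3) / (0.56 + 6.8) kΩ = 18.7 / 7.36 = 2.54 mA.

I ≈ 2.5 mA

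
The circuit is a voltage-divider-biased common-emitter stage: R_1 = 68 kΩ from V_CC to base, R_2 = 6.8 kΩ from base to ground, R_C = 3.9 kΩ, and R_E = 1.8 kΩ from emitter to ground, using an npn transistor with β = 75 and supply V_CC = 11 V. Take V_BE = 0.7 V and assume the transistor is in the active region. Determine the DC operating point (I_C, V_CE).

I_C ≈ 0.16 mA, V_CE ≈ 10 V

Thevenize the base divider: V_Th = V_CC·R_2/(R_1+R_2) = 11×6.8/74.8 = 1 V, R_Th = R_1‖R_2 = 6.18 kΩ.
Base-emitter loop: V_Th = I_B·R_Th + V_BE + (β+1)I_B·R_E, so I_B = (1 − 0.7) / (6.18 + 76×1.8) = 0.0021 mA.
I_C = β·I_B = 75×0.0021 = 0.157 mA, and I_E = (β+1)I_B = 0.159 mA.
V_CE = V_CC − I_C·R_C − I_E·R_E = 11 − 0.157×3.9 − 0.159×1.8 = 10.1 V.
V_CE = 10.1 V > 0.2 V confirms active-region operation.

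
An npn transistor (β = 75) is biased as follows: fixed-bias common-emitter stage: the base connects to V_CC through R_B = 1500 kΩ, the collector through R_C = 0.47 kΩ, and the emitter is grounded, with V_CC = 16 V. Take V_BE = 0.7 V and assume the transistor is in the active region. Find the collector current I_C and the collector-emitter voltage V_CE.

Base loop: V_CC = I_B·R_B + V_BE, so I_B = (16 − 0.7)/1500 kΩ = 0.0102 mA.
In the active region I_C = β·I_B = 75 × 0.0102 = 0.765 mA.
Collector loop: V_CE = V_CC − I_C·R_C = 16 − 0.765×0.47 = 15.6 V.
Since V_CE = 15.6 V > V_CE(sat) ≈ 0.2 V, the transistor is in the active region as assumed.

I_C ≈ 0.77 mA, V_CE ≈ 16 V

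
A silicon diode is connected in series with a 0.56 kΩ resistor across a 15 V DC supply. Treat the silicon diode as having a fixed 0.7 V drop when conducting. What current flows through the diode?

I ≈ 26 mA

KVL around the loop: 15 = V_D + I·R = 0.7 + I × 0.56 kΩ.
So I = (15 − 0.7) / 0.56 kΩ = 14.3 / 0.56 = 25.5 mA.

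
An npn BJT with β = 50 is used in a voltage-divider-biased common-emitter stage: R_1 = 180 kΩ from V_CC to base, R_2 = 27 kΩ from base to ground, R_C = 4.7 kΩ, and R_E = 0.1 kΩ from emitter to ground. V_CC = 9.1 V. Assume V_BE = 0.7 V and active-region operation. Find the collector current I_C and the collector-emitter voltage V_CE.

Thevenize the base divider: V_Th = V_CC·R_2/(R_1+R_2) = 9.1×27/207 = 1.19 V, R_Th = R_1‖R_2 = 23.5 kΩ.
Base-emitter loop: V_Th = I_B·R_Th + V_BE + (β+1)I_B·R_E, so I_B = (1.19 − 0.7) / (23.5 + 51×0.1) = 0.017 mA.
I_C = β·I_B = 50×0.017 = 0.852 mA, and I_E = (β+1)I_B = 0.869 mA.
V_CE = V_CC − I_C·R_C − I_E·R_E = 9.1 − 0.852×4.7 − 0.869×0.1 = 5.01 V.
V_CE = 5.01 V > 0.2 V confirms active-region operation.

I_C ≈ 0.85 mA, V_CE ≈ 5 V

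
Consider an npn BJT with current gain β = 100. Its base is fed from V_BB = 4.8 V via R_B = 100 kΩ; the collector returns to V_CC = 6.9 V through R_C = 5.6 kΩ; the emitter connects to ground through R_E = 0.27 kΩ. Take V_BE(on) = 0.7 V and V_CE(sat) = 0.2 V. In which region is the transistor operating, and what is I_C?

Assume active: I_B = (4.8 − 0.7)/(100 + 101×0.27) = 0.0322 mA, I_C = β·I_B = 3.22 mA.
Then V_CE = 6.9 − 3.22×5.6 − 3.25×0.27 = -12 V < 0.2 V — the active assumption fails.
Re-solve with V_CE = 0.2 V. KCL at the emitter: V_E/R_E = (V_BB−0.7−V_E)/R_B + (V_CC−0.2−V_E)/R_C, giving V_E = 0.318 V.
I_C = (V_CC − 0.2 − V_E)/R_C = (6.7 − 0.318)/5.6 = 1.14 mA.
Check: I_B = (4.1 − 0.318)/100 = 0.0378 mA, and β·I_B = 3.78 mA > I_C, confirming saturation.

saturation; I_C ≈ 1.1 mA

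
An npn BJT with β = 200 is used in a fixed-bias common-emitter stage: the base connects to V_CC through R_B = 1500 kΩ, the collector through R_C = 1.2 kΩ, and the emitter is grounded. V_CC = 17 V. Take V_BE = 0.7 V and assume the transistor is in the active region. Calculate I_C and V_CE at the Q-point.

Base loop: V_CC = I_B·R_B + V_BE, so I_B = (17 − 0.7)/1500 kΩ = 0.0109 mA.
In the active region I_C = β·I_B = 200 × 0.0109 = 2.17 mA.
Collector loop: V_CE = V_CC − I_C·R_C = 17 − 2.17×1.2 = 14.4 V.
Since V_CE = 14.4 V > V_CE(sat) ≈ 0.2 V, the transistor is in the active region as assumed.

I_C ≈ 2.2 mA, V_CE ≈ 14 V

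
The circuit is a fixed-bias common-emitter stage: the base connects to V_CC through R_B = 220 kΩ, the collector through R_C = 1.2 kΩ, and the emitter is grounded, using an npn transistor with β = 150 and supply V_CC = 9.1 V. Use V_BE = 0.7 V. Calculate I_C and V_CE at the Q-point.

I_C ≈ 5.7 mA, V_CE ≈ 2.2 V

Base loop: V_CC = I_B·R_B + V_BE, so I_B = (9.1 − 0.7)/220 kΩ = 0.0382 mA.
In the active region I_C = β·I_B = 150 × 0.0382 = 5.73 mA.
Collector loop: V_CE = V_CC − I_C·R_C = 9.1 − 5.73×1.2 = 2.23 V.
Since V_CE = 2.23 V > V_CE(sat) ≈ 0.2 V, the transistor is in the active region as assumed.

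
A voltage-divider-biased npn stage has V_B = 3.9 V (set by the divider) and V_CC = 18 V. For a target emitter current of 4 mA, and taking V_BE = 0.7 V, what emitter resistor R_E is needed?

R_E ≈ 0.8 kΩ

V_E = V_B − V_BE = 3.9 − 0.7 = 3.2 V.
R_E = V_E / I_E = 3.2 / 4 = 0.8 kΩ.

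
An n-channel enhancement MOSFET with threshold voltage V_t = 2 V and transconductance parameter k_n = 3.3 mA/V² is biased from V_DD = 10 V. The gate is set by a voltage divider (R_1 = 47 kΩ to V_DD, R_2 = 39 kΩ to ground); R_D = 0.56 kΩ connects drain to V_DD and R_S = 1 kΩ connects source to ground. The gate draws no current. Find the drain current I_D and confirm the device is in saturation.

I_D ≈ 1.6 mA

V_G = V_DD·R_2/(R_1+R_2) = 10×39/86 = 4.53 V.
Assume saturation: I_D = (k_n/2)(V_GS − V_t)² with V_GS = V_G − I_D·R_S = 4.53 − 1·I_D.
Substituting gives 1.65·I_D² − 9.37·I_D + 10.6 = 0, with roots I_D = 1.56 or 4.11 mA.
The root I_D = 4.11 mA gives V_GS = 0.421 V ≤ V_t, so take I_D = 1.56 mA.
Then V_GS = 2.97 V and V_DS = V_DD − I_D(R_D+R_S) = 10 − 1.56×1.56 = 7.56 V.
Saturation requires V_DS ≥ V_GS − V_t = 0.973 V; 7.56 ≥ 0.973 ✓.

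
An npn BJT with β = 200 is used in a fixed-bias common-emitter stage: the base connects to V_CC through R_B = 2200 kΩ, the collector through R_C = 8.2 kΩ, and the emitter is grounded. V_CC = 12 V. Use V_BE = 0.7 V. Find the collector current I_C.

Base loop: V_CC = I_B·R_B + V_BE, so I_B = (12 − 0.7)/2200 kΩ = 0.00514 mA.
In the active region I_C = β·I_B = 200 × 0.00514 = 1.03 mA.
Collector loop: V_CE = V_CC − I_C·R_C = 12 − 1.03×8.2 = 3.58 V.
Since V_CE = 3.58 V > V_CE(sat) ≈ 0.2 V, the transistor is in the active region as assumed.

I_C ≈ 1 mA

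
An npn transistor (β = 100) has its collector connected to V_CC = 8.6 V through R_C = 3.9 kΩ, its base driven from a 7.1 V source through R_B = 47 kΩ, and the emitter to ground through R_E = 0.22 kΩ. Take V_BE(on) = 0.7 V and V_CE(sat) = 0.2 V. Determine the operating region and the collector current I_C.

Assume active: I_B = (7.1 − 0.7)/(47 + 101×0.22) = 0.0925 mA, I_C = β·I_B = 9.25 mA.
Then V_CE = 8.6 − 9.25×3.9 − 9.34×0.22 = -29.5 V < 0.2 V — the active assumption fails.
Re-solve with V_CE = 0.2 V. KCL at the emitter: V_E/R_E = (V_BB−0.7−V_E)/R_B + (V_CC−0.2−V_E)/R_C, giving V_E = 0.475 V.
I_C = (V_CC − 0.2 − V_E)/R_C = (8.4 − 0.475)/3.9 = 2.03 mA.
Check: I_B = (6.4 − 0.475)/47 = 0.126 mA, and β·I_B = 12.6 mA > I_C, confirming saturation.

saturation; I_C ≈ 2 mA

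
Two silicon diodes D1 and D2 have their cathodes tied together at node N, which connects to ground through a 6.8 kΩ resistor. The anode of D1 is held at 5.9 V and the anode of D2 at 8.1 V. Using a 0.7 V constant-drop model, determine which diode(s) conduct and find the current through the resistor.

Assume both conduct. Then node N would need to be at both 5.9−0.7 = 5.2 V and 8.1−0.7 = 7.4 V, which is impossible.
Assume only D2 conducts: V_N = 8.1 − 0.7 = 7.4 V, so I_R = 7.4/6.8 = 1.09 mA.
Check D1: its anode-to-cathode voltage is 5.9 − 7.4 = -1.5 V < 0.7 V, so it is off. The assumption is consistent.

Only D2 conducts; I_R ≈ 1.1 mA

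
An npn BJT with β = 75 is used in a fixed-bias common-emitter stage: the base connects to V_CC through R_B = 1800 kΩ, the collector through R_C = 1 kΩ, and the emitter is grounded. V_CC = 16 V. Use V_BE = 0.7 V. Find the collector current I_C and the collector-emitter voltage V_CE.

Base loop: V_CC = I_B·R_B + V_BE, so I_B = (16 − 0.7)/1800 kΩ = 0.0085 mA.
In the active region I_C = β·I_B = 75 × 0.0085 = 0.638 mA.
Collector loop: V_CE = V_CC − I_C·R_C = 16 − 0.638×1 = 15.4 V.
Since V_CE = 15.4 V > V_CE(sat) ≈ 0.2 V, the transistor is in the active region as assumed.

I_C ≈ 0.64 mA, V_CE ≈ 15 V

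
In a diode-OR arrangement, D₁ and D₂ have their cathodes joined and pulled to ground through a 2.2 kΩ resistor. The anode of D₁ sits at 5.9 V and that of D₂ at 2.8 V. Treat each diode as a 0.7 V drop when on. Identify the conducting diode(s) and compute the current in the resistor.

Only D₁ conducts; I_R ≈ 2.4 mA

Assume both conduct. Then node N would need to be at both 5.9−0.7 = 5.2 V and 2.8−0.7 = 2.1 V, which is impossible.
Assume only D₁ conducts: V_N = 5.9 − 0.7 = 5.2 V, so I_R = 5.2/2.2 = 2.36 mA.
Check D₂: its anode-to-cathode voltage is 2.8 − 5.2 = -2.4 V < 0.7 V, so it is off. The assumption is consistent.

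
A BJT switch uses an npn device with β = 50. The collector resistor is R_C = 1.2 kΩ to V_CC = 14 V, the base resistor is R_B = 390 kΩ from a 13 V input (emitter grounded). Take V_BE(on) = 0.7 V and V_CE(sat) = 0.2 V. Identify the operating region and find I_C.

active; I_C ≈ 1.6 mA

Assume active. Base-emitter loop: I_B = (V_BB − V_BE)/R_B = (13 − 0.7)/390 = 0.0315 mA.
I_C = β·I_B = 50×0.0315 = 1.58 mA.
V_CE = V_CC − I_C·R_C = 14 − 1.58×1.2 = 12.1 V > V_CE(sat), so the active-region assumption holds.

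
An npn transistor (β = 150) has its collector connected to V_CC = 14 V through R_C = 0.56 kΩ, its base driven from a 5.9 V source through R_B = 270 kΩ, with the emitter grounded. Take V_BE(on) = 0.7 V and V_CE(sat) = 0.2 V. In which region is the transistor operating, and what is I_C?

Assume active. Base-emitter loop: I_B = (V_BB − V_BE)/R_B = (5.9 − 0.7)/270 = 0.0193 mA.
I_C = β·I_B = 150×0.0193 = 2.89 mA.
V_CE = V_CC − I_C·R_C = 14 − 2.89×0.56 = 12.4 V > V_CE(sat), so the active-region assumption holds.

active; I_C ≈ 2.9 mA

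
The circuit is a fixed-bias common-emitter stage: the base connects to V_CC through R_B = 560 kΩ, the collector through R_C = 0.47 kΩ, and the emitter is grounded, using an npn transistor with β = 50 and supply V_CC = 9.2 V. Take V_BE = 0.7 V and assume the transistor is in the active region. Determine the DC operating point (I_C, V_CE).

I_C ≈ 0.76 mA, V_CE ≈ 8.8 V

Base loop: V_CC = I_B·R_B + V_BE, so I_B = (9.2 − 0.7)/560 kΩ = 0.0152 mA.
In the active region I_C = β·I_B = 50 × 0.0152 = 0.759 mA.
Collector loop: V_CE = V_CC − I_C·R_C = 9.2 − 0.759×0.47 = 8.84 V.
Since V_CE = 8.84 V > V_CE(sat) ≈ 0.2 V, the transistor is in the active region as assumed.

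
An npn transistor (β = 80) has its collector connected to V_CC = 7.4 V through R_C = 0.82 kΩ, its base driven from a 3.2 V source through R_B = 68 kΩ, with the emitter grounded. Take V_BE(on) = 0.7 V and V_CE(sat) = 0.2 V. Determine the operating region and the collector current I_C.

Assume active. Base-emitter loop: I_B = (V_BB − V_BE)/R_B = (3.2 − 0.7)/68 = 0.0368 mA.
I_C = β·I_B = 80×0.0368 = 2.94 mA.
V_CE = V_CC − I_C·R_C = 7.4 − 2.94×0.82 = 4.99 V > V_CE(sat), so the active-region assumption holds.

active; I_C ≈ 2.9 mA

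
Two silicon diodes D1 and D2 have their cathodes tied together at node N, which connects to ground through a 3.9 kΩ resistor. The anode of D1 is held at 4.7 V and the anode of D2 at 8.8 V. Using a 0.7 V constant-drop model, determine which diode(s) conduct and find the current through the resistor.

Only D2 conducts; I_R ≈ 2.1 mA

Assume both conduct. Then node N would need to be at both 4.7−0.7 = 4 V and 8.8−0.7 = 8.1 V, which is impossible.
Assume only D2 conducts: V_N = 8.8 − 0.7 = 8.1 V, so I_R = 8.1/3.9 = 2.08 mA.
Check D1: its anode-to-cathode voltage is 4.7 − 8.1 = -3.4 V < 0.7 V, so it is off. The assumption is consistent.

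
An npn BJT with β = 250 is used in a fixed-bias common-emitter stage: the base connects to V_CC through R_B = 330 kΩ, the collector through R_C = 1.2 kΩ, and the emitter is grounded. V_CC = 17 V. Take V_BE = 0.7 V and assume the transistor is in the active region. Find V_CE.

Base loop: V_CC = I_B·R_B + V_BE, so I_B = (17 − 0.7)/330 kΩ = 0.0494 mA.
In the active region I_C = β·I_B = 250 × 0.0494 = 12.3 mA.
Collector loop: V_CE = V_CC − I_C·R_C = 17 − 12.3×1.2 = 2.18 V.
Since V_CE = 2.18 V > V_CE(sat) ≈ 0.2 V, the transistor is in the active region as assumed.

V_CE ≈ 2.2 V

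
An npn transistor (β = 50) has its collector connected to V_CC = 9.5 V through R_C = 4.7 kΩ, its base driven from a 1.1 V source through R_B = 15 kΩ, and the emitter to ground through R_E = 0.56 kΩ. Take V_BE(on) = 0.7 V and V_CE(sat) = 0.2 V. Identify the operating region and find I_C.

Assume active. Base-emitter loop: I_B = (V_BB − V_BE)/(R_B + (β+1)R_E) = (1.1 − 0.7)/(15 + 51×0.56) = 0.00918 mA.
I_C = β·I_B = 50×0.00918 = 0.459 mA.
V_CE = V_CC − I_C·R_C − I_E·R_E = 9.5 − 0.459×4.7 − 0.468×0.56 = 7.08 V > V_CE(sat), so the active-region assumption holds.

active; I_C ≈ 0.46 mA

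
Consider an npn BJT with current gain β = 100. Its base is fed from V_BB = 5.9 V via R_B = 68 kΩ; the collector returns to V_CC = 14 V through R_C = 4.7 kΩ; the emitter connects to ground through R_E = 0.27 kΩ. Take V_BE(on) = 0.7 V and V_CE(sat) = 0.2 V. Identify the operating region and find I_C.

Assume active: I_B = (5.9 − 0.7)/(68 + 101×0.27) = 0.0546 mA, I_C = β·I_B = 5.46 mA.
Then V_CE = 14 − 5.46×4.7 − 5.51×0.27 = -13.1 V < 0.2 V — the active assumption fails.
Re-solve with V_CE = 0.2 V. KCL at the emitter: V_E/R_E = (V_BB−0.7−V_E)/R_B + (V_CC−0.2−V_E)/R_C, giving V_E = 0.766 V.
I_C = (V_CC − 0.2 − V_E)/R_C = (13.8 − 0.766)/4.7 = 2.77 mA.
Check: I_B = (5.2 − 0.766)/68 = 0.0652 mA, and β·I_B = 6.52 mA > I_C, confirming saturation.

saturation; I_C ≈ 2.8 mA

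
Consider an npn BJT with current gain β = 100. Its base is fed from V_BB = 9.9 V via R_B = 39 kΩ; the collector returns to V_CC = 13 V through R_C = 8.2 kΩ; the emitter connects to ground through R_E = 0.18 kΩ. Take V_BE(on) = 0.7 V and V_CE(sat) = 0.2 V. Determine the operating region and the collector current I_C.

saturation; I_C ≈ 1.5 mA

Assume active: I_B = (9.9 − 0.7)/(39 + 101×0.18) = 0.161 mA, I_C = β·I_B = 16.1 mA.
Then V_CE = 13 − 16.1×8.2 − 16.3×0.18 = -122 V < 0.2 V — the active assumption fails.
Re-solve with V_CE = 0.2 V. KCL at the emitter: V_E/R_E = (V_BB−0.7−V_E)/R_B + (V_CC−0.2−V_E)/R_C, giving V_E = 0.315 V.
I_C = (V_CC − 0.2 − V_E)/R_C = (12.8 − 0.315)/8.2 = 1.52 mA.
Check: I_B = (9.2 − 0.315)/39 = 0.228 mA, and β·I_B = 22.8 mA > I_C, confirming saturation.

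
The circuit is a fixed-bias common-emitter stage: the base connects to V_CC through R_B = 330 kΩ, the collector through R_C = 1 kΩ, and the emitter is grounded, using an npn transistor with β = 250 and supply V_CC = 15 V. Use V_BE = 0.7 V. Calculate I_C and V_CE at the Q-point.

I_C ≈ 11 mA, V_CE ≈ 4.2 V

Base loop: V_CC = I_B·R_B + V_BE, so I_B = (15 − 0.7)/330 kΩ = 0.0433 mA.
In the active region I_C = β·I_B = 250 × 0.0433 = 10.8 mA.
Collector loop: V_CE = V_CC − I_C·R_C = 15 − 10.8×1 = 4.17 V.
Since V_CE = 4.17 V > V_CE(sat) ≈ 0.2 V, the transistor is in the active region as assumed.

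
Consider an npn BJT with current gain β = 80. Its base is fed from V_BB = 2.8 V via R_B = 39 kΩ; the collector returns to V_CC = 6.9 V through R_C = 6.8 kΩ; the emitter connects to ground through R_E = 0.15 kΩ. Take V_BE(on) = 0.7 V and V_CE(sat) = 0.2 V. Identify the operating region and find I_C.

saturation; I_C ≈ 0.96 mA

Assume active: I_B = (2.8 − 0.7)/(39 + 81×0.15) = 0.0411 mA, I_C = β·I_B = 3.28 mA.
Then V_CE = 6.9 − 3.28×6.8 − 3.33×0.15 = -15.9 V < 0.2 V — the active assumption fails.
Re-solve with V_CE = 0.2 V. KCL at the emitter: V_E/R_E = (V_BB−0.7−V_E)/R_B + (V_CC−0.2−V_E)/R_C, giving V_E = 0.152 V.
I_C = (V_CC − 0.2 − V_E)/R_C = (6.7 − 0.152)/6.8 = 0.963 mA.
Check: I_B = (2.1 − 0.152)/39 = 0.05 mA, and β·I_B = 4 mA > I_C, confirming saturation.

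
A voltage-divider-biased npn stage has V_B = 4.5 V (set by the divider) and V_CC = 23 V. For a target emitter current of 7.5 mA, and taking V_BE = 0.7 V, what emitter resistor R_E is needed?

R_E ≈ 0.51 kΩ

V_E = V_B − V_BE = 4.5 − 0.7 = 3.8 V.
R_E = V_E / I_E = 3.8 / 7.5 = 0.507 kΩ.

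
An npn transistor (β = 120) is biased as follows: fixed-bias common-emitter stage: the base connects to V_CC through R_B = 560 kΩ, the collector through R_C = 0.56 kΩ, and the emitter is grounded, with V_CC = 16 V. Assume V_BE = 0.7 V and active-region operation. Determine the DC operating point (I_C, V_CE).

I_C ≈ 3.3 mA, V_CE ≈ 14 V

Base loop: V_CC = I_B·R_B + V_BE, so I_B = (16 − 0.7)/560 kΩ = 0.0273 mA.
In the active region I_C = β·I_B = 120 × 0.0273 = 3.28 mA.
Collector loop: V_CE = V_CC − I_C·R_C = 16 − 3.28×0.56 = 14.2 V.
Since V_CE = 14.2 V > V_CE(sat) ≈ 0.2 V, the transistor is in the active region as assumed.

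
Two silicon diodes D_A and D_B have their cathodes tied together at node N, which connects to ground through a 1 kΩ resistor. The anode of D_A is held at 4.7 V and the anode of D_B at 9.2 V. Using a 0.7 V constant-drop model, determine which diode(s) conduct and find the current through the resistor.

Only D_B conducts; I_R ≈ 8.5 mA

Assume both conduct. Then node N would need to be at both 4.7−0.7 = 4 V and 9.2−0.7 = 8.5 V, which is impossible.
Assume only D_B conducts: V_N = 9.2 − 0.7 = 8.5 V, so I_R = 8.5/1 = 8.5 mA.
Check D_A: its anode-to-cathode voltage is 4.7 − 8.5 = -3.8 V < 0.7 V, so it is off. The assumption is consistent.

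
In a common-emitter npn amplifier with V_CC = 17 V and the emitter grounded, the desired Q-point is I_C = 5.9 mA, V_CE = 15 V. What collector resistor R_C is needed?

Collector loop: V_CC = I_C·R_C + V_CE.
R_C = (V_CC − V_CE)/I_C = (17 − 15)/5.9 = 0.339 kΩ.

R_C ≈ 0.34 kΩ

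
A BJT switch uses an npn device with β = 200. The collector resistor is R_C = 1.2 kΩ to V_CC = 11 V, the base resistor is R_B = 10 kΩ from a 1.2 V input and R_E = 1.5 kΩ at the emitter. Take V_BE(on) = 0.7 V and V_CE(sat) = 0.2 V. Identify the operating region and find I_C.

active; I_C ≈ 0.32 mA

Assume active. Base-emitter loop: I_B = (V_BB − V_BE)/(R_B + (β+1)R_E) = (1.2 − 0.7)/(10 + 201×1.5) = 0.00161 mA.
I_C = β·I_B = 200×0.00161 = 0.321 mA.
V_CE = V_CC − I_C·R_C − I_E·R_E = 11 − 0.321×1.2 − 0.323×1.5 = 10.1 V > V_CE(sat), so the active-region assumption holds.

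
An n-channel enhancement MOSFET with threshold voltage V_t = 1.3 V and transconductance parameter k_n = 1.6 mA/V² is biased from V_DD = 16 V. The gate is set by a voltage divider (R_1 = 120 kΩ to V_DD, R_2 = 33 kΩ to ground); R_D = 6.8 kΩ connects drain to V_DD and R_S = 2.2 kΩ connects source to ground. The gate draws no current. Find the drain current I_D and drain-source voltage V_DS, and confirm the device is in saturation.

V_G = V_DD·R_2/(R_1+R_2) = 16×33/153 = 3.45 V.
Assume saturation: I_D = (k_n/2)(V_GS − V_t)² with V_GS = V_G − I_D·R_S = 3.45 − 2.2·I_D.
Substituting gives 3.87·I_D² − 8.57·I_D + 3.7 = 0, with roots I_D = 0.588 or 1.63 mA.
The root I_D = 1.63 mA gives V_GS = -0.126 V ≤ V_t, so take I_D = 0.588 mA.
Then V_GS = 2.16 V and V_DS = V_DD − I_D(R_D+R_S) = 16 − 0.588×9 = 10.7 V.
Saturation requires V_DS ≥ V_GS − V_t = 0.857 V; 10.7 ≥ 0.857 ✓.

I_D ≈ 0.59 mA, V_DS ≈ 11 V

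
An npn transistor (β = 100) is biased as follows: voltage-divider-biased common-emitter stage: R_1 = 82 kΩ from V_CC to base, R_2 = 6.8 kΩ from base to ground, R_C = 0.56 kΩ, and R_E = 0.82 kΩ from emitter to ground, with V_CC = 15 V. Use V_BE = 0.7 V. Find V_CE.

V_CE ≈ 14 V

Thevenize the base divider: V_Th = V_CC·R_2/(R_1+R_2) = 15×6.8/88.8 = 1.15 V, R_Th = R_1‖R_2 = 6.28 kΩ.
Base-emitter loop: V_Th = I_B·R_Th + V_BE + (β+1)I_B·R_E, so I_B = (1.15 − 0.7) / (6.28 + 101×0.82) = 0.00504 mA.
I_C = β·I_B = 100×0.00504 = 0.504 mA, and I_E = (β+1)I_B = 0.509 mA.
V_CE = V_CC − I_C·R_C − I_E·R_E = 15 − 0.504×0.56 − 0.509×0.82 = 14.3 V.
V_CE = 14.3 V > 0.2 V confirms active-region operation.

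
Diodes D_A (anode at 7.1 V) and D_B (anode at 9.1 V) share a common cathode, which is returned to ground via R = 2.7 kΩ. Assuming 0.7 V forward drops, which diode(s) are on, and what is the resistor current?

Only D_B conducts; I_R ≈ 3.1 mA

Assume both conduct. Then node N would need to be at both 7.1−0.7 = 6.4 V and 9.1−0.7 = 8.4 V, which is impossible.
Assume only D_B conducts: V_N = 9.1 − 0.7 = 8.4 V, so I_R = 8.4/2.7 = 3.11 mA.
Check D_A: its anode-to-cathode voltage is 7.1 − 8.4 = -1.3 V < 0.7 V, so it is off. The assumption is consistent.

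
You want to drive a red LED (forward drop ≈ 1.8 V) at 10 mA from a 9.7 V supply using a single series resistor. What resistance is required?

R ≈ 0.79 kΩ

The resistor drops V_S − V_D = 9.7 − 1.8 = 7.9 V at 10 mA.
R = 7.9 V / 10 mA = 0.79 kΩ.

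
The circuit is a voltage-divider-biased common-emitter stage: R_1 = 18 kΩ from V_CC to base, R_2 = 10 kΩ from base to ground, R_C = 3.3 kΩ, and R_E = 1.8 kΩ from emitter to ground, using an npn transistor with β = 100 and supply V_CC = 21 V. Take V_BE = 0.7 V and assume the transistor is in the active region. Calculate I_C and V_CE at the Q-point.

Thevenize the base divider: V_Th = V_CC·R_2/(R_1+R_2) = 21×10/28 = 7.5 V, R_Th = R_1‖R_2 = 6.43 kΩ.
Base-emitter loop: V_Th = I_B·R_Th + V_BE + (β+1)I_B·R_E, so I_B = (7.5 − 0.7) / (6.43 + 101×1.8) = 0.0361 mA.
I_C = β·I_B = 100×0.0361 = 3.61 mA, and I_E = (β+1)I_B = 3.65 mA.
V_CE = V_CC − I_C·R_C − I_E·R_E = 21 − 3.61×3.3 − 3.65×1.8 = 2.51 V.
V_CE = 2.51 V > 0.2 V confirms active-region operation.

I_C ≈ 3.6 mA, V_CE ≈ 2.5 V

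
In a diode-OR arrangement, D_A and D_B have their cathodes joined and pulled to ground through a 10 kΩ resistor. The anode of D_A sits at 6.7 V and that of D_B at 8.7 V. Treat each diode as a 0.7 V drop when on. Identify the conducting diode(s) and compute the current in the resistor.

Assume both conduct. Then node N would need to be at both 6.7−0.7 = 6 V and 8.7−0.7 = 8 V, which is impossible.
Assume only D_B conducts: V_N = 8.7 − 0.7 = 8 V, so I_R = 8/10 = 0.8 mA.
Check D_A: its anode-to-cathode voltage is 6.7 − 8 = -1.3 V < 0.7 V, so it is off. The assumption is consistent.

Only D_B conducts; I_R ≈ 0.8 mA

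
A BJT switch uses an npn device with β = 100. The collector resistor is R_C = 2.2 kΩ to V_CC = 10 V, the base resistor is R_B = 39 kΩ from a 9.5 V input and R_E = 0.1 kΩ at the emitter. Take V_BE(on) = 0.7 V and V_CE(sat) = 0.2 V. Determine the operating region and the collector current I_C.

Assume active: I_B = (9.5 − 0.7)/(39 + 101×0.1) = 0.179 mA, I_C = β·I_B = 17.9 mA.
Then V_CE = 10 − 17.9×2.2 − 18.1×0.1 = -31.2 V < 0.2 V — the active assumption fails.
Re-solve with V_CE = 0.2 V. KCL at the emitter: V_E/R_E = (V_BB−0.7−V_E)/R_B + (V_CC−0.2−V_E)/R_C, giving V_E = 0.447 V.
I_C = (V_CC − 0.2 − V_E)/R_C = (9.8 − 0.447)/2.2 = 4.25 mA.
Check: I_B = (8.8 − 0.447)/39 = 0.214 mA, and β·I_B = 21.4 mA > I_C, confirming saturation.

saturation; I_C ≈ 4.3 mA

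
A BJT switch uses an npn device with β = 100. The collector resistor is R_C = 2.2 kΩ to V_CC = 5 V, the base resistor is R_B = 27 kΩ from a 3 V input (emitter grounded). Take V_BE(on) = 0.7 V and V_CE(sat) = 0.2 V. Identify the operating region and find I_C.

Assume active: I_B = (3 − 0.7)/27 = 0.0852 mA, giving I_C = β·I_B = 8.52 mA.
But then V_CE = 5 − 8.52×2.2 = -13.7 V < V_CE(sat) = 0.2 V — impossible in the active region.
So the transistor is saturated. With V_CE = 0.2 V, I_C = (V_CC − 0.2)/R_C = 4.8/2.2 = 2.18 mA.
Check: β·I_B = 8.52 mA > I_C = 2.18 mA, confirming saturation.

saturation; I_C ≈ 2.2 mA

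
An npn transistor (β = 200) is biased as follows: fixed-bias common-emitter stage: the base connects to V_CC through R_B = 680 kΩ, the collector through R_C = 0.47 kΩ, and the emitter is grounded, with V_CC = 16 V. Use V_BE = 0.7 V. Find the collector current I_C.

I_C ≈ 4.5 mA

Base loop: V_CC = I_B·R_B + V_BE, so I_B = (16 − 0.7)/680 kΩ = 0.0225 mA.
In the active region I_C = β·I_B = 200 × 0.0225 = 4.5 mA.
Collector loop: V_CE = V_CC − I_C·R_C = 16 − 4.5×0.47 = 13.9 V.
Since V_CE = 13.9 V > V_CE(sat) ≈ 0.2 V, the transistor is in the active region as assumed.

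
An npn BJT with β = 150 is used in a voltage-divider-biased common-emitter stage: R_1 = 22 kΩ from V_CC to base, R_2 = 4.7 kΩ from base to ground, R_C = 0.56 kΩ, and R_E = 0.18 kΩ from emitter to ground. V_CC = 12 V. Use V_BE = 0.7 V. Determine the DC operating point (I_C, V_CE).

Thevenize the base divider: V_Th = V_CC·R_2/(R_1+R_2) = 12×4.7/26.7 = 2.11 V, R_Th = R_1‖R_2 = 3.87 kΩ.
Base-emitter loop: V_Th = I_B·R_Th + V_BE + (β+1)I_B·R_E, so I_B = (2.11 − 0.7) / (3.87 + 151×0.18) = 0.0455 mA.
I_C = β·I_B = 150×0.0455 = 6.82 mA, and I_E = (β+1)I_B = 6.87 mA.
V_CE = V_CC − I_C·R_C − I_E·R_E = 12 − 6.82×0.56 − 6.87×0.18 = 6.94 V.
V_CE = 6.94 V > 0.2 V confirms active-region operation.

I_C ≈ 6.8 mA, V_CE ≈ 6.9 V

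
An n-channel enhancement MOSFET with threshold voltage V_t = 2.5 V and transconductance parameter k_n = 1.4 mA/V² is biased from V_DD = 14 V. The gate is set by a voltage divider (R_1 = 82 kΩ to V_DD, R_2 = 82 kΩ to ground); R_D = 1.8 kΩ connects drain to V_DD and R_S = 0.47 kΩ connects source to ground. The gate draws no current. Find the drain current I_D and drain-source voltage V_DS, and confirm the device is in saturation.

V_G = V_DD·R_2/(R_1+R_2) = 14×82/164 = 7 V.
Assume saturation: I_D = (k_n/2)(V_GS − V_t)² with V_GS = V_G − I_D·R_S = 7 − 0.47·I_D.
Substituting gives 0.155·I_D² − 3.96·I_D + 14.2 = 0, with roots I_D = 4.3 or 21.3 mA.
The root I_D = 21.3 mA gives V_GS = -3.02 V ≤ V_t, so take I_D = 4.3 mA.
Then V_GS = 4.98 V and V_DS = V_DD − I_D(R_D+R_S) = 14 − 4.3×2.27 = 4.24 V.
Saturation requires V_DS ≥ V_GS − V_t = 2.48 V; 4.24 ≥ 2.48 ✓.

I_D ≈ 4.3 mA, V_DS ≈ 4.2 V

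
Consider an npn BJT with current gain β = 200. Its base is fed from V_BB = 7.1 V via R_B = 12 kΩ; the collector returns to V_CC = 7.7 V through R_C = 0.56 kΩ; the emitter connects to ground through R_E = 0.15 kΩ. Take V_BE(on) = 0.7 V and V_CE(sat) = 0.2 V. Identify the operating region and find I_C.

saturation; I_C ≈ 10 mA

Assume active: I_B = (7.1 − 0.7)/(12 + 201×0.15) = 0.152 mA, I_C = β·I_B = 30.4 mA.
Then V_CE = 7.7 − 30.4×0.56 − 30.5×0.15 = -13.9 V < 0.2 V — the active assumption fails.
Re-solve with V_CE = 0.2 V. KCL at the emitter: V_E/R_E = (V_BB−0.7−V_E)/R_B + (V_CC−0.2−V_E)/R_C, giving V_E = 1.63 V.
I_C = (V_CC − 0.2 − V_E)/R_C = (7.5 − 1.63)/0.56 = 10.5 mA.
Check: I_B = (6.4 − 1.63)/12 = 0.397 mA, and β·I_B = 79.5 mA > I_C, confirming saturation.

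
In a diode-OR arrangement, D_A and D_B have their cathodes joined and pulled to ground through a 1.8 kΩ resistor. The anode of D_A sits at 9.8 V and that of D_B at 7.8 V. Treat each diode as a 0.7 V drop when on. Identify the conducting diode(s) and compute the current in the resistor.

Only D_A conducts; I_R ≈ 5.1 mA

Assume both conduct. Then node N would need to be at both 9.8−0.7 = 9.1 V and 7.8−0.7 = 7.1 V, which is impossible.
Assume only D_A conducts: V_N = 9.8 − 0.7 = 9.1 V, so I_R = 9.1/1.8 = 5.06 mA.
Check D_B: its anode-to-cathode voltage is 7.8 − 9.1 = -1.3 V < 0.7 V, so it is off. The assumption is consistent.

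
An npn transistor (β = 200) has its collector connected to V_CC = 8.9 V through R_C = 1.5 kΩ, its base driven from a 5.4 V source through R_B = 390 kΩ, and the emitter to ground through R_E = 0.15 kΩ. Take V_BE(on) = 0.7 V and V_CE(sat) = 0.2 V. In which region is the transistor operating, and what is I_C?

Assume active. Base-emitter loop: I_B = (V_BB − V_BE)/(R_B + (β+1)R_E) = (5.4 − 0.7)/(390 + 201×0.15) = 0.0112 mA.
I_C = β·I_B = 200×0.0112 = 2.24 mA.
V_CE = V_CC − I_C·R_C − I_E·R_E = 8.9 − 2.24×1.5 − 2.25×0.15 = 5.21 V > V_CE(sat), so the active-region assumption holds.

active; I_C ≈ 2.2 mA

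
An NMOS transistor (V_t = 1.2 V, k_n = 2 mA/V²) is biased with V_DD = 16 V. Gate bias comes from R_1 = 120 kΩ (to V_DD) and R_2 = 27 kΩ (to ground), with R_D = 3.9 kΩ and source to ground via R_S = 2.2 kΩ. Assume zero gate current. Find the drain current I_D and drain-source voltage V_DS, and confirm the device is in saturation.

I_D ≈ 0.48 mA, V_DS ≈ 13 V

V_G = V_DD·R_2/(R_1+R_2) = 16×27/147 = 2.94 V.
Assume saturation: I_D = (k_n/2)(V_GS − V_t)² with V_GS = V_G − I_D·R_S = 2.94 − 2.2·I_D.
Substituting gives 4.84·I_D² − 8.65·I_D + 3.02 = 0, with roots I_D = 0.477 or 1.31 mA.
The root I_D = 1.31 mA gives V_GS = 0.0551 V ≤ V_t, so take I_D = 0.477 mA.
Then V_GS = 1.89 V and V_DS = V_DD − I_D(R_D+R_S) = 16 − 0.477×6.1 = 13.1 V.
Saturation requires V_DS ≥ V_GS − V_t = 0.69 V; 13.1 ≥ 0.69 ✓.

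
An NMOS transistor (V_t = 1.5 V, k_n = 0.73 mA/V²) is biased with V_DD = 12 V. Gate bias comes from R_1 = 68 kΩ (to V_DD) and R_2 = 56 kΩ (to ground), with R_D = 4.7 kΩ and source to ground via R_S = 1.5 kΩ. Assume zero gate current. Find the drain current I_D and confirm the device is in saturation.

V_G = V_DD·R_2/(R_1+R_2) = 12×56/124 = 5.42 V.
Assume saturation: I_D = (k_n/2)(V_GS − V_t)² with V_GS = V_G − I_D·R_S = 5.42 − 1.5·I_D.
Substituting gives 0.821·I_D² − 5.29·I_D + 5.61 = 0, with roots I_D = 1.34 or 5.11 mA.
The root I_D = 5.11 mA gives V_GS = -2.24 V ≤ V_t, so take I_D = 1.34 mA.
Then V_GS = 3.41 V and V_DS = V_DD − I_D(R_D+R_S) = 12 − 1.34×6.2 = 3.71 V.
Saturation requires V_DS ≥ V_GS − V_t = 1.91 V; 3.71 ≥ 1.91 ✓.

I_D ≈ 1.3 mA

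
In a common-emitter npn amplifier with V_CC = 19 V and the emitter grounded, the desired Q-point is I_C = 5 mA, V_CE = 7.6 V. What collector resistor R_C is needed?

Collector loop: V_CC = I_C·R_C + V_CE.
R_C = (V_CC − V_CE)/I_C = (19 − 7.6)/5 = 2.28 kΩ.

R_C ≈ 2.3 kΩ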